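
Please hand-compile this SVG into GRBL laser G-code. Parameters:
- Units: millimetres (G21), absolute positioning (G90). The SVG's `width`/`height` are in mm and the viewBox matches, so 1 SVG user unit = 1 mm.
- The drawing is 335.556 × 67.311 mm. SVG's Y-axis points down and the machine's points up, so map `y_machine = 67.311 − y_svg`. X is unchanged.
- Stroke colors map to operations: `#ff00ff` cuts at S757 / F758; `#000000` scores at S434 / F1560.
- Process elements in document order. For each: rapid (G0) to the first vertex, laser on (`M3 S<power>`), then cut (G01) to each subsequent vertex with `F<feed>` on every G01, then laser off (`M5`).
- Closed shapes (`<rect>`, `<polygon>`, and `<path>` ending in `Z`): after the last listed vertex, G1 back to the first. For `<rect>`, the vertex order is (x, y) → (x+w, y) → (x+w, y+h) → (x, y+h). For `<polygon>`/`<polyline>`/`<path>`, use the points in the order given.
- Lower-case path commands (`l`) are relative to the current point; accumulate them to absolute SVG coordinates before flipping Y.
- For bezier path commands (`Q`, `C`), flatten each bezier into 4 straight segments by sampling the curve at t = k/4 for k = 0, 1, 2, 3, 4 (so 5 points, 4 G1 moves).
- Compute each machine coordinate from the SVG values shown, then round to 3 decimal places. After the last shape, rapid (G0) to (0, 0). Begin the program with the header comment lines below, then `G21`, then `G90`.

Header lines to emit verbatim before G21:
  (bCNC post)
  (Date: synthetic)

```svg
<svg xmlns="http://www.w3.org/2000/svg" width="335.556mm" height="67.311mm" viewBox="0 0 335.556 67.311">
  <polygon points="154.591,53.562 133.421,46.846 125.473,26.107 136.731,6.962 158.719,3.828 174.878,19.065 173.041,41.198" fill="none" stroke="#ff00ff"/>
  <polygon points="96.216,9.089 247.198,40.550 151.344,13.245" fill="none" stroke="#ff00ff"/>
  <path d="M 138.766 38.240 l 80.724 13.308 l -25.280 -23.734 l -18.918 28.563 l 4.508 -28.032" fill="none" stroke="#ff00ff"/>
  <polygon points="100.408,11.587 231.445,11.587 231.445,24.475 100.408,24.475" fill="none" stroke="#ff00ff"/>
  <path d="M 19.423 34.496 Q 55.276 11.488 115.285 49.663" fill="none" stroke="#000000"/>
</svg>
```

viewBox `0 0 335.556 67.311` with mm width/height → 1 unit = 1 mm. Flip: y_m = 67.311 − y_svg.

**Shape 1** — `<polygon>` regular polygon, stroke `#ff00ff` → cut (S757, F758). Machine vertices: (154.591,13.749) → (133.421,20.465) → (125.473,41.204) → (136.731,60.349) → (158.719,63.483) → (174.878,48.246) → (173.041,26.113) → (154.591,13.749). Closed: final G1 returns to the first vertex.

**Shape 2** — `<polygon>` closed polygon, stroke `#ff00ff` → cut (S757, F758). Machine vertices: (96.216,58.222) → (247.198,26.761) → (151.344,54.066) → (96.216,58.222). Closed: final G1 returns to the first vertex.

**Shape 3** — `<path>` open polyline, stroke `#ff00ff` → cut (S757, F758). Machine vertices: (138.766,29.071) → (219.490,15.763) → (194.210,39.497) → (175.292,10.934) → (179.800,38.966). Open path.

**Shape 4** — `<polygon>` rectangle, stroke `#ff00ff` → cut (S757, F758). Machine vertices: (100.408,55.724) → (231.445,55.724) → (231.445,42.836) → (100.408,42.836) → (100.408,55.724). Closed: final G1 returns to the first vertex.

**Shape 5** — `<path>` quadratic bezier, stroke `#000000` → score (S434, F1560). Control points (SVG): P0=(19.423,34.496), P1=(55.276,11.488), P2=(115.285,49.663); sampled at t=k/4. Machine vertices: (19.423,32.815) → (38.859,40.495) → (61.315,40.527) → (86.790,32.912) → (115.285,17.648). Open path.

(bCNC post)
(Date: synthetic)
G21
G90
G0 X154.591 Y13.749
M3 S757
G01 X133.421 Y20.465 F758
G01 X125.473 Y41.204 F758
G01 X136.731 Y60.349 F758
G01 X158.719 Y63.483 F758
G01 X174.878 Y48.246 F758
G01 X173.041 Y26.113 F758
G01 X154.591 Y13.749 F758
M5
G0 X96.216 Y58.222
M3 S757
G01 X247.198 Y26.761 F758
G01 X151.344 Y54.066 F758
G01 X96.216 Y58.222 F758
M5
G0 X138.766 Y29.071
M3 S757
G01 X219.490 Y15.763 F758
G01 X194.210 Y39.497 F758
G01 X175.292 Y10.934 F758
G01 X179.800 Y38.966 F758
M5
G0 X100.408 Y55.724
M3 S757
G01 X231.445 Y55.724 F758
G01 X231.445 Y42.836 F758
G01 X100.408 Y42.836 F758
G01 X100.408 Y55.724 F758
M5
G0 X19.423 Y32.815
M3 S434
G01 X38.859 Y40.495 F1560
G01 X61.315 Y40.527 F1560
G01 X86.790 Y32.912 F1560
G01 X115.285 Y17.648 F1560
M5
G0 X0.000 Y0.000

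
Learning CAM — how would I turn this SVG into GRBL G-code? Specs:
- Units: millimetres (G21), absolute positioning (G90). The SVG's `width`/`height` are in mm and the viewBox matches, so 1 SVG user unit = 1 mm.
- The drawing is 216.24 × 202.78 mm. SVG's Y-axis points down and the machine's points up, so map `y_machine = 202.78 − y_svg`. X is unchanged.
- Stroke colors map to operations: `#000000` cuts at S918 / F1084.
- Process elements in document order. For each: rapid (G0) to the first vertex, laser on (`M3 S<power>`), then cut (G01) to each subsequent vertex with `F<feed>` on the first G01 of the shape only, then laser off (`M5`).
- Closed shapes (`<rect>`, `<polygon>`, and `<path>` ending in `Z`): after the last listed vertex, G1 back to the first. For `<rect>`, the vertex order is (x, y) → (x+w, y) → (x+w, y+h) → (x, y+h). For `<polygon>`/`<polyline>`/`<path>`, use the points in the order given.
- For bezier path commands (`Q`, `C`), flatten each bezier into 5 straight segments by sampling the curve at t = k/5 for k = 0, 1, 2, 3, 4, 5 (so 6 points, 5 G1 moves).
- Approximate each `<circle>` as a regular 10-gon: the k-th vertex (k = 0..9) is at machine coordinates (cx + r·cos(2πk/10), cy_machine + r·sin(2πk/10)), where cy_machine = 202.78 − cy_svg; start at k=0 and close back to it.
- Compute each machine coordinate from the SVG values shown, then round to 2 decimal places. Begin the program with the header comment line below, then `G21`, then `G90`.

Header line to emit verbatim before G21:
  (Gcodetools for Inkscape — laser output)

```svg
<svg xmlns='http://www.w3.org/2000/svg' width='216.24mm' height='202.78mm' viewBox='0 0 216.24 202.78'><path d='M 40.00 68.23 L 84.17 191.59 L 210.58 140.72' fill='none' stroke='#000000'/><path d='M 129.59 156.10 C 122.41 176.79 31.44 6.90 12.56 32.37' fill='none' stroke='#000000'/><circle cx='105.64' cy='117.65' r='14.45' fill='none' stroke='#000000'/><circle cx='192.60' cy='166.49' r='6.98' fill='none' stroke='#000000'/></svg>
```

Since the viewBox matches the mm dimensions, user units are millimetres directly. The only transform is the Y-flip y_m = 202.78 − y_svg.

Shape 1 is a open polyline drawn with `<path>`. Its stroke #000000 means cut at S918, F1084. After flipping Y the toolpath is (40.00,134.55) → (84.17,11.19) → (210.58,62.06).

Shape 2 is a cubic bezier drawn with `<path>`. Its stroke #000000 means cut at S918, F1084. After flipping Y the toolpath is (129.59,46.68) → (116.47,54.05) → (90.73,88.63) → (59.84,131.90) → (31.29,165.34) → (12.56,170.41).

Shape 3 is a circle drawn with `<circle>`. Its stroke #000000 means cut at S918, F1084. After flipping Y the toolpath is (120.09,85.13) → (117.33,93.62) → (110.11,98.87) → (101.17,98.87) → (93.95,93.62) → (91.19,85.13) → (93.95,76.64) → (101.17,71.39) → (110.11,71.39) → (117.33,76.64) → (120.09,85.13), returning to the start.

Shape 4 is a circle drawn with `<circle>`. Its stroke #000000 means cut at S918, F1084. After flipping Y the toolpath is (199.58,36.29) → (198.25,40.39) → (194.76,42.93) → (190.44,42.93) → (186.95,40.39) → (185.62,36.29) → (186.95,32.19) → (190.44,29.65) → (194.76,29.65) → (198.25,32.19) → (199.58,36.29), returning to the start.

(Gcodetools for Inkscape — laser output)
G21
G90
G0 X40.00 Y134.55
M3 S918
G01 X84.17 Y11.19 F1084
G01 X210.58 Y62.06
M5
G0 X129.59 Y46.68
M3 S918
G01 X116.47 Y54.05 F1084
G01 X90.73 Y88.63
G01 X59.84 Y131.90
G01 X31.29 Y165.34
G01 X12.56 Y170.41
M5
G0 X120.09 Y85.13
M3 S918
G01 X117.33 Y93.62 F1084
G01 X110.11 Y98.87
G01 X101.17 Y98.87
G01 X93.95 Y93.62
G01 X91.19 Y85.13
G01 X93.95 Y76.64
G01 X101.17 Y71.39
G01 X110.11 Y71.39
G01 X117.33 Y76.64
G01 X120.09 Y85.13
M5
G0 X199.58 Y36.29
M3 S918
G01 X198.25 Y40.39 F1084
G01 X194.76 Y42.93
G01 X190.44 Y42.93
G01 X186.95 Y40.39
G01 X185.62 Y36.29
G01 X186.95 Y32.19
G01 X190.44 Y29.65
G01 X194.76 Y29.65
G01 X198.25 Y32.19
G01 X199.58 Y36.29
M5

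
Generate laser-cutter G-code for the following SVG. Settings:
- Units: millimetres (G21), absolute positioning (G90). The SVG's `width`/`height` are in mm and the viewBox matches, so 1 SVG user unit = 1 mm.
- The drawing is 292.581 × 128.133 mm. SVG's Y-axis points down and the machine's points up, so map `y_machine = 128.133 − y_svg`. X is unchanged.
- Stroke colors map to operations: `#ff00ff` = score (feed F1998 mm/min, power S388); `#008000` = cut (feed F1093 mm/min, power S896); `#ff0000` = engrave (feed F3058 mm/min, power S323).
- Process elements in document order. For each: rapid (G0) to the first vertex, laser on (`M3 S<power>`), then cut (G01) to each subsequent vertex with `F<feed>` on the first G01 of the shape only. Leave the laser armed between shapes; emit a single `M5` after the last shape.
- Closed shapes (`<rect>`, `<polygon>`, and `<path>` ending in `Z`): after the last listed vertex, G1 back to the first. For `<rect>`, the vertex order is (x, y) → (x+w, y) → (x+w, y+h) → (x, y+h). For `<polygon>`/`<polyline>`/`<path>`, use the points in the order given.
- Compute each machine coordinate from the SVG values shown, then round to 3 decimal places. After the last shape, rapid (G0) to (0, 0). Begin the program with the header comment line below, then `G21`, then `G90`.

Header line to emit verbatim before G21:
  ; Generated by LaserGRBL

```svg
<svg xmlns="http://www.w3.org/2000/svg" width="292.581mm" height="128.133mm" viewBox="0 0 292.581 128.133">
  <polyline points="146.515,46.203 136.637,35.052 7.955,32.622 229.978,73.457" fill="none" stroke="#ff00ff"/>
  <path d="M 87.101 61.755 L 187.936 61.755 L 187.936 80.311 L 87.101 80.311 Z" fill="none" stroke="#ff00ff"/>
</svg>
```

; Generated by LaserGRBL
G21
G90
G0 X146.515 Y81.930
M3 S388
G01 X136.637 Y93.081 F1998
G01 X7.955 Y95.511
G01 X229.978 Y54.676
G0 X87.101 Y66.378
M3 S388
G01 X187.936 Y66.378 F1998
G01 X187.936 Y47.822
G01 X87.101 Y47.822
G01 X87.101 Y66.378
M5
G0 X0.000 Y0.000

Since the viewBox matches the mm dimensions, user units are millimetres directly. The only transform is the Y-flip y_m = 128.133 − y_svg.

Shape 1 is a open polyline drawn with `<polyline>`. Its stroke #ff00ff means score at S388, F1998. After flipping Y the toolpath is (146.515,81.930) → (136.637,93.081) → (7.955,95.511) → (229.978,54.676).

Shape 2 is a rectangle drawn with `<path>`. Its stroke #ff00ff means score at S388, F1998. After flipping Y the toolpath is (87.101,66.378) → (187.936,66.378) → (187.936,47.822) → (87.101,47.822) → (87.101,66.378), returning to the start.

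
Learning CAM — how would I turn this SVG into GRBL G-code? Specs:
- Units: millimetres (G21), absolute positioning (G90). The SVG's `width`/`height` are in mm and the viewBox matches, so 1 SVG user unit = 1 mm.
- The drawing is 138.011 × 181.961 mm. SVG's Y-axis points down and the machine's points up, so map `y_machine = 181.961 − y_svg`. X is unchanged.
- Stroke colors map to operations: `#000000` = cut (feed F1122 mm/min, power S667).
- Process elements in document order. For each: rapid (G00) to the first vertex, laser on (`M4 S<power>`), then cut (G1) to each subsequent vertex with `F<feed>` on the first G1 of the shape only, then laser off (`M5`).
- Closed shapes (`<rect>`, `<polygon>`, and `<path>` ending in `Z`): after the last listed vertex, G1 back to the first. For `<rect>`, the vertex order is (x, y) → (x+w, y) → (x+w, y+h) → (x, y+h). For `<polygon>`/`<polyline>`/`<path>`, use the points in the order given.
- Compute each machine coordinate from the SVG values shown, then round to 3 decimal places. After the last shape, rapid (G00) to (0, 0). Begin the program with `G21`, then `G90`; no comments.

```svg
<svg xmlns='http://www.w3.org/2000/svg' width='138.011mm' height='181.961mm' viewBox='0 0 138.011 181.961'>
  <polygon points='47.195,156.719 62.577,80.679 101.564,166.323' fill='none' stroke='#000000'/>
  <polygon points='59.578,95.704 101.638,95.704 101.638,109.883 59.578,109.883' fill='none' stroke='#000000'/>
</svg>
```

G21
G90
G00 X47.195 Y25.242
M4 S667
G1 X62.577 Y101.282 F1122
G1 X101.564 Y15.638
G1 X47.195 Y25.242
M5
G00 X59.578 Y86.257
M4 S667
G1 X101.638 Y86.257 F1122
G1 X101.638 Y72.078
G1 X59.578 Y72.078
G1 X59.578 Y86.257
M5
G00 X0.000 Y0.000

viewBox `0 0 138.011 181.961` with mm width/height → 1 unit = 1 mm. Flip: y_m = 181.961 − y_svg.

**Shape 1** — `<polygon>` closed polygon, stroke `#000000` → cut (S667, F1122). Machine vertices: (47.195,25.242) → (62.577,101.282) → (101.564,15.638) → (47.195,25.242). Closed: final G1 returns to the first vertex.

**Shape 2** — `<polygon>` rectangle, stroke `#000000` → cut (S667, F1122). Machine vertices: (59.578,86.257) → (101.638,86.257) → (101.638,72.078) → (59.578,72.078) → (59.578,86.257). Closed: final G1 returns to the first vertex.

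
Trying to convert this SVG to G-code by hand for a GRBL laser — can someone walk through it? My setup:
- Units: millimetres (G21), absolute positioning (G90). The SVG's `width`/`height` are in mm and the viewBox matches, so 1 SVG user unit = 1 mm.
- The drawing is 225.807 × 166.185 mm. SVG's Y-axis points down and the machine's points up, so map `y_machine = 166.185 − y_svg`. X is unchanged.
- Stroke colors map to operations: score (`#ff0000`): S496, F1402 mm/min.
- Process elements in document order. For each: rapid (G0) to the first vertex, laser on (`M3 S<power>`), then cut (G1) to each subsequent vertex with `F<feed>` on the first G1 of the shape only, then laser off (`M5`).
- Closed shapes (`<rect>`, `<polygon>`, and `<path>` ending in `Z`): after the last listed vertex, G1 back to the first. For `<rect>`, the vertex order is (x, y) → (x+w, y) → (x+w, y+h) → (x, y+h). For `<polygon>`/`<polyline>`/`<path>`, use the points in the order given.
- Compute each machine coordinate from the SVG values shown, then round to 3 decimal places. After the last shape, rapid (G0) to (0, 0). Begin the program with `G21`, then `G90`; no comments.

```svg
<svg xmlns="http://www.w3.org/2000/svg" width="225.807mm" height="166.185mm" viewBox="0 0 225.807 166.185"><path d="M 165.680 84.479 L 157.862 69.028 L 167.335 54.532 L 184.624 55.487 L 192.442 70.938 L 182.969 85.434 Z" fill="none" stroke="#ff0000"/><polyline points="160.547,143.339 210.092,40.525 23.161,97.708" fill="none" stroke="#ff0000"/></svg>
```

Since the viewBox matches the mm dimensions, user units are millimetres directly. The only transform is the Y-flip y_m = 166.185 − y_svg.

Shape 1 is a regular polygon drawn with `<path>`. Its stroke #ff0000 means score at S496, F1402. After flipping Y the toolpath is (165.680,81.706) → (157.862,97.157) → (167.335,111.653) → (184.624,110.698) → (192.442,95.247) → (182.969,80.751) → (165.680,81.706), returning to the start.

Shape 2 is a open polyline drawn with `<polyline>`. Its stroke #ff0000 means score at S496, F1402. After flipping Y the toolpath is (160.547,22.846) → (210.092,125.660) → (23.161,68.477).

G21
G90
G0 X165.680 Y81.706
M3 S496
G1 X157.862 Y97.157 F1402
G1 X167.335 Y111.653
G1 X184.624 Y110.698
G1 X192.442 Y95.247
G1 X182.969 Y80.751
G1 X165.680 Y81.706
M5
G0 X160.547 Y22.846
M3 S496
G1 X210.092 Y125.660 F1402
G1 X23.161 Y68.477
M5
G0 X0.000 Y0.000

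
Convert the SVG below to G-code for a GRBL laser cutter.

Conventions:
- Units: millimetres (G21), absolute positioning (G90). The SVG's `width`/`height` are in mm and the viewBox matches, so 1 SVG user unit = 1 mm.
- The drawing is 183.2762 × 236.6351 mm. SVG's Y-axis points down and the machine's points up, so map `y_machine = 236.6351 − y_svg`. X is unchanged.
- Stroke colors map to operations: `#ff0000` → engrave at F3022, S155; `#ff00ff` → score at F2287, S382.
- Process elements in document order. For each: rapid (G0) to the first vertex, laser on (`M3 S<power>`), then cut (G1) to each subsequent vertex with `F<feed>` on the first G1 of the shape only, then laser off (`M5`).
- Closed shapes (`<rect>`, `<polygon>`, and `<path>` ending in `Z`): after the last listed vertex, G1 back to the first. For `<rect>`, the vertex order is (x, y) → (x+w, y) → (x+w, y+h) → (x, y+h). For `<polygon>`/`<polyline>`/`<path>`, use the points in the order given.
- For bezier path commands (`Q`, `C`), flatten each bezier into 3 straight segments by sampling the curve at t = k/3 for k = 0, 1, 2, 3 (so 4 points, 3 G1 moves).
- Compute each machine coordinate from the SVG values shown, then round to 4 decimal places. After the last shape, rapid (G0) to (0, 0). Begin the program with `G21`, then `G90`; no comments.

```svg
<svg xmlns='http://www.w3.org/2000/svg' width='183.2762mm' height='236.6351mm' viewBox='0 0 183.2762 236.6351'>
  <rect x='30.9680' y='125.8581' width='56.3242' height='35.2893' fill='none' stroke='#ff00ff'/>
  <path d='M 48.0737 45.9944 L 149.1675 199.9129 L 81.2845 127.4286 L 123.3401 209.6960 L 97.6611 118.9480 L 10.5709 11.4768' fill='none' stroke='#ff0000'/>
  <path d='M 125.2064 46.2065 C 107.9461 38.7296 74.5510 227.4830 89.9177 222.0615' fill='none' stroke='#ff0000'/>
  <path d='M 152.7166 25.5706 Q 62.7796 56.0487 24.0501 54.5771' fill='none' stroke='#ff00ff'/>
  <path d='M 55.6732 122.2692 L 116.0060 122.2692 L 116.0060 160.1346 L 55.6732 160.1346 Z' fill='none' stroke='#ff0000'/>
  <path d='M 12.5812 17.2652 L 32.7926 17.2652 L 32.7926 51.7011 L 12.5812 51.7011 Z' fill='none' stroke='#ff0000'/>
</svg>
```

G21
G90
G0 X30.9680 Y110.7770
M3 S382
G1 X87.2922 Y110.7770 F2287
G1 X87.2922 Y75.4877
G1 X30.9680 Y75.4877
G1 X30.9680 Y110.7770
M5
G0 X48.0737 Y190.6407
M3 S155
G1 X149.1675 Y36.7222 F3022
G1 X81.2845 Y109.2065
G1 X123.3401 Y26.9391
G1 X97.6611 Y117.6871
G1 X10.5709 Y225.1583
M5
G0 X125.2064 Y190.4286
M3 S155
G1 X104.9714 Y146.9549 F3022
G1 X88.4014 Y59.4176
G1 X89.9177 Y14.5736
M5
G0 X152.7166 Y211.0645
M3 S382
G1 X98.4483 Y194.2957 F2287
G1 X55.5595 Y184.6269
G1 X24.0501 Y182.0580
M5
G0 X55.6732 Y114.3659
M3 S155
G1 X116.0060 Y114.3659 F3022
G1 X116.0060 Y76.5005
G1 X55.6732 Y76.5005
G1 X55.6732 Y114.3659
M5
G0 X12.5812 Y219.3699
M3 S155
G1 X32.7926 Y219.3699 F3022
G1 X32.7926 Y184.9340
G1 X12.5812 Y184.9340
G1 X12.5812 Y219.3699
M5
G0 X0.0000 Y0.0000

viewBox `0 0 183.2762 236.6351` with mm width/height → 1 unit = 1 mm. Flip: y_m = 236.6351 − y_svg.

**Shape 1** — `<rect>` rectangle, stroke `#ff00ff` → score (S382, F2287). Machine vertices: (30.9680,110.7770) → (87.2922,110.7770) → (87.2922,75.4877) → (30.9680,75.4877) → (30.9680,110.7770). Closed: final G1 returns to the first vertex.

**Shape 2** — `<path>` open polyline, stroke `#ff0000` → engrave (S155, F3022). Machine vertices: (48.0737,190.6407) → (149.1675,36.7222) → (81.2845,109.2065) → (123.3401,26.9391) → (97.6611,117.6871) → (10.5709,225.1583). Open path.

**Shape 3** — `<path>` cubic bezier, stroke `#ff0000` → engrave (S155, F3022). Control points (SVG): P0=(125.2064,46.2065), P1=(107.9461,38.7296), P2=(74.5510,227.4830), P3=(89.9177,222.0615); sampled at t=k/3. Machine vertices: (125.2064,190.4286) → (104.9714,146.9549) → (88.4014,59.4176) → (89.9177,14.5736). Open path.

**Shape 4** — `<path>` quadratic bezier, stroke `#ff00ff` → score (S382, F2287). Control points (SVG): P0=(152.7166,25.5706), P1=(62.7796,56.0487), P2=(24.0501,54.5771); sampled at t=k/3. Machine vertices: (152.7166,211.0645) → (98.4483,194.2957) → (55.5595,184.6269) → (24.0501,182.0580). Open path.

**Shape 5** — `<path>` rectangle, stroke `#ff0000` → engrave (S155, F3022). Machine vertices: (55.6732,114.3659) → (116.0060,114.3659) → (116.0060,76.5005) → (55.6732,76.5005) → (55.6732,114.3659). Closed: final G1 returns to the first vertex.

**Shape 6** — `<path>` rectangle, stroke `#ff0000` → engrave (S155, F3022). Machine vertices: (12.5812,219.3699) → (32.7926,219.3699) → (32.7926,184.9340) → (12.5812,184.9340) → (12.5812,219.3699). Closed: final G1 returns to the first vertex.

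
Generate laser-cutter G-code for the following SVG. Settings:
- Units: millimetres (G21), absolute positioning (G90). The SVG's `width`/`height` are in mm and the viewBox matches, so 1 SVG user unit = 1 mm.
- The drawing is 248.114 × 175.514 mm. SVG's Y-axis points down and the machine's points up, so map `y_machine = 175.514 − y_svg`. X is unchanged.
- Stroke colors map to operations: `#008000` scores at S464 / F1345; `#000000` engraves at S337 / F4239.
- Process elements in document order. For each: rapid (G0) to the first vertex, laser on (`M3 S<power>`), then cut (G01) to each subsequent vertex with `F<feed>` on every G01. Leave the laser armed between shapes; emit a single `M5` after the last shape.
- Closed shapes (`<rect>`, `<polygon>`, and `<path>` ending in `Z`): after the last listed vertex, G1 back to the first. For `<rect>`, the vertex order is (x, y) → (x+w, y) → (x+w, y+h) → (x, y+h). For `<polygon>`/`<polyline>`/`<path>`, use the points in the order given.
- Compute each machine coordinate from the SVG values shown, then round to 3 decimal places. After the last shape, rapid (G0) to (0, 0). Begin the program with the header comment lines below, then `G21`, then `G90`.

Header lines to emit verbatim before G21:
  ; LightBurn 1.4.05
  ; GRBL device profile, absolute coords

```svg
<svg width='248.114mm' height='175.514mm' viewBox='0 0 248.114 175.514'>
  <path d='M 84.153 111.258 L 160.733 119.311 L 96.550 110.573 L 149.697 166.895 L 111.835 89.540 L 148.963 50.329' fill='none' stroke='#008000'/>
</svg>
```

Since the viewBox matches the mm dimensions, user units are millimetres directly. The only transform is the Y-flip y_m = 175.514 − y_svg.

Shape 1 is a open polyline drawn with `<path>`. Its stroke #008000 means score at S464, F1345. After flipping Y the toolpath is (84.153,64.256) → (160.733,56.203) → (96.550,64.941) → (149.697,8.619) → (111.835,85.974) → (148.963,125.185).

; LightBurn 1.4.05
; GRBL device profile, absolute coords
G21
G90
G0 X84.153 Y64.256
M3 S464
G01 X160.733 Y56.203 F1345
G01 X96.550 Y64.941 F1345
G01 X149.697 Y8.619 F1345
G01 X111.835 Y85.974 F1345
G01 X148.963 Y125.185 F1345
M5
G0 X0.000 Y0.000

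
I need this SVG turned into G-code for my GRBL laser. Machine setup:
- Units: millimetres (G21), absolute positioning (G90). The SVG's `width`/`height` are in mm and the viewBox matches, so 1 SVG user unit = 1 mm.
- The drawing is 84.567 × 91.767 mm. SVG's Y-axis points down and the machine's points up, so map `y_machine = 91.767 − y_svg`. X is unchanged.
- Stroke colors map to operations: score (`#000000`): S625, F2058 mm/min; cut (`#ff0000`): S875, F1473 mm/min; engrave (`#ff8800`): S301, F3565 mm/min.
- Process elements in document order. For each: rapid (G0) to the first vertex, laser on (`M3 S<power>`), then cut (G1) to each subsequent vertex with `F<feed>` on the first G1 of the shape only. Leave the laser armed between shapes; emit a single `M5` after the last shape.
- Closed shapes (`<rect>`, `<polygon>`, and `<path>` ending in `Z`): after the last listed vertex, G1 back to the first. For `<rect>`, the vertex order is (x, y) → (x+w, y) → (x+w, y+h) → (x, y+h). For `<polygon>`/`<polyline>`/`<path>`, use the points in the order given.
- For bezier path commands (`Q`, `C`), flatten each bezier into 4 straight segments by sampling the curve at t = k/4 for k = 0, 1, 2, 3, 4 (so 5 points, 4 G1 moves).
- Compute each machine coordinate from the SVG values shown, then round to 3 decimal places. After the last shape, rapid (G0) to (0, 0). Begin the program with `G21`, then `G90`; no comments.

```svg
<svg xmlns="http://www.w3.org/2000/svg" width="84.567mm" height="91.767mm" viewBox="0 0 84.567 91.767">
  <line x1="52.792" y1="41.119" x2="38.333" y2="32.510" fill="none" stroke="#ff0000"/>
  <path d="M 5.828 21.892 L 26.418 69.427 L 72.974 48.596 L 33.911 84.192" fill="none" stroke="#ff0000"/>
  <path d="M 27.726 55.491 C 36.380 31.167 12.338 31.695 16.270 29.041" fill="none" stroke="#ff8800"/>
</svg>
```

G21
G90
G0 X52.792 Y50.648
M3 S875
G1 X38.333 Y59.257 F1473
G0 X5.828 Y69.875
M3 S875
G1 X26.418 Y22.340 F1473
G1 X72.974 Y43.171
G1 X33.911 Y7.575
G0 X27.726 Y36.276
M3 S301
G1 X29.034 Y50.297 F3565
G1 X23.769 Y57.627
G1 X17.618 Y60.894
G1 X16.270 Y62.726
M5
G0 X0.000 Y0.000

viewBox `0 0 84.567 91.767` with mm width/height → 1 unit = 1 mm. Flip: y_m = 91.767 − y_svg.

**Shape 1** — `<line>` line segment, stroke `#ff0000` → cut (S875, F1473). Machine vertices: (52.792,50.648) → (38.333,59.257). Open path.

**Shape 2** — `<path>` open polyline, stroke `#ff0000` → cut (S875, F1473). Machine vertices: (5.828,69.875) → (26.418,22.340) → (72.974,43.171) → (33.911,7.575). Open path.

**Shape 3** — `<path>` cubic bezier, stroke `#ff8800` → engrave (S301, F3565). Control points (SVG): P0=(27.726,55.491), P1=(36.380,31.167), P2=(12.338,31.695), P3=(16.270,29.041); sampled at t=k/4. Machine vertices: (27.726,36.276) → (29.034,50.297) → (23.769,57.627) → (17.618,60.894) → (16.270,62.726). Open path.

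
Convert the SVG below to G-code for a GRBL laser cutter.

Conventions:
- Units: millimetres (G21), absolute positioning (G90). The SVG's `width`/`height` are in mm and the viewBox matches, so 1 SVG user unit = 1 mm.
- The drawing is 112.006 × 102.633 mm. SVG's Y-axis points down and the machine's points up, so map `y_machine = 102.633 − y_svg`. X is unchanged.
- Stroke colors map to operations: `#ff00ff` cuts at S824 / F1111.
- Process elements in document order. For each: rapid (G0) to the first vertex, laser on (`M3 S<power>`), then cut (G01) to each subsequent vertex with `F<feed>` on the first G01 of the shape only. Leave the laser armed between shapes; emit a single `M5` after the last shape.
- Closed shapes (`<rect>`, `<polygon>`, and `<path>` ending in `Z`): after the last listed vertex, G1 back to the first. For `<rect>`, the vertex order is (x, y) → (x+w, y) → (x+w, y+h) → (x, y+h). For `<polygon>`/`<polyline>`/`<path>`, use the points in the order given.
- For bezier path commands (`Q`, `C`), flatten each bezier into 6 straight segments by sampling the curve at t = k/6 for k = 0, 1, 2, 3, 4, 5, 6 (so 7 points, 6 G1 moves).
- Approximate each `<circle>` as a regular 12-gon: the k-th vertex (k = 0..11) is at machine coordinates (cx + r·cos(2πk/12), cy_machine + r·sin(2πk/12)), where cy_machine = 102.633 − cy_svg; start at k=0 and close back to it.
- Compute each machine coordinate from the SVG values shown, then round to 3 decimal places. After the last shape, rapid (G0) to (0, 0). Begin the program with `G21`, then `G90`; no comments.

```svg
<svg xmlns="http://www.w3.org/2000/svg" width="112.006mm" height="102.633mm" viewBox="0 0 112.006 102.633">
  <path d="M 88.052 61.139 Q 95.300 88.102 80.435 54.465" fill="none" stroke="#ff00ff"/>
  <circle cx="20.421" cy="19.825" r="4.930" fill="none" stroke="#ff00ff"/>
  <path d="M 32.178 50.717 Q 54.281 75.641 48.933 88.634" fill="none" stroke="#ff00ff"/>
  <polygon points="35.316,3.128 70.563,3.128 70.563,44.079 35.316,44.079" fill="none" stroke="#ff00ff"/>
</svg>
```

viewBox `0 0 112.006 102.633` with mm width/height → 1 unit = 1 mm. Flip: y_m = 102.633 − y_svg.

**Shape 1** — `<path>` quadratic bezier, stroke `#ff00ff` → cut (S824, F1111). Control points (SVG): P0=(88.052,61.139), P1=(95.300,88.102), P2=(80.435,54.465); sampled at t=k/6. Machine vertices: (88.052,41.494) → (89.854,34.190) → (90.427,30.252) → (89.772,29.681) → (87.888,32.477) → (84.776,38.639) → (80.435,48.168). Open path.

**Shape 2** — `<circle>` circle, stroke `#ff00ff` → cut (S824, F1111). Machine vertices: (25.351,82.808) → (24.691,85.273) → (22.886,87.078) → (20.421,87.738) → (17.956,87.078) → (16.151,85.273) → (15.491,82.808) → (16.151,80.343) → (17.956,78.538) → (20.421,77.878) → (22.886,78.538) → (24.691,80.343) → (25.351,82.808). Closed: final G1 returns to the first vertex.

**Shape 3** — `<path>` quadratic bezier, stroke `#ff00ff` → cut (S824, F1111). Control points (SVG): P0=(32.178,50.717), P1=(54.281,75.641), P2=(48.933,88.634); sampled at t=k/6. Machine vertices: (32.178,51.916) → (38.783,43.939) → (43.863,36.626) → (47.418,29.975) → (49.448,23.987) → (49.953,18.661) → (48.933,13.999). Open path.

**Shape 4** — `<polygon>` rectangle, stroke `#ff00ff` → cut (S824, F1111). Machine vertices: (35.316,99.505) → (70.563,99.505) → (70.563,58.554) → (35.316,58.554) → (35.316,99.505). Closed: final G1 returns to the first vertex.

G21
G90
G0 X88.052 Y41.494
M3 S824
G01 X89.854 Y34.190 F1111
G01 X90.427 Y30.252
G01 X89.772 Y29.681
G01 X87.888 Y32.477
G01 X84.776 Y38.639
G01 X80.435 Y48.168
G0 X25.351 Y82.808
M3 S824
G01 X24.691 Y85.273 F1111
G01 X22.886 Y87.078
G01 X20.421 Y87.738
G01 X17.956 Y87.078
G01 X16.151 Y85.273
G01 X15.491 Y82.808
G01 X16.151 Y80.343
G01 X17.956 Y78.538
G01 X20.421 Y77.878
G01 X22.886 Y78.538
G01 X24.691 Y80.343
G01 X25.351 Y82.808
G0 X32.178 Y51.916
M3 S824
G01 X38.783 Y43.939 F1111
G01 X43.863 Y36.626
G01 X47.418 Y29.975
G01 X49.448 Y23.987
G01 X49.953 Y18.661
G01 X48.933 Y13.999
G0 X35.316 Y99.505
M3 S824
G01 X70.563 Y99.505 F1111
G01 X70.563 Y58.554
G01 X35.316 Y58.554
G01 X35.316 Y99.505
M5
G0 X0.000 Y0.000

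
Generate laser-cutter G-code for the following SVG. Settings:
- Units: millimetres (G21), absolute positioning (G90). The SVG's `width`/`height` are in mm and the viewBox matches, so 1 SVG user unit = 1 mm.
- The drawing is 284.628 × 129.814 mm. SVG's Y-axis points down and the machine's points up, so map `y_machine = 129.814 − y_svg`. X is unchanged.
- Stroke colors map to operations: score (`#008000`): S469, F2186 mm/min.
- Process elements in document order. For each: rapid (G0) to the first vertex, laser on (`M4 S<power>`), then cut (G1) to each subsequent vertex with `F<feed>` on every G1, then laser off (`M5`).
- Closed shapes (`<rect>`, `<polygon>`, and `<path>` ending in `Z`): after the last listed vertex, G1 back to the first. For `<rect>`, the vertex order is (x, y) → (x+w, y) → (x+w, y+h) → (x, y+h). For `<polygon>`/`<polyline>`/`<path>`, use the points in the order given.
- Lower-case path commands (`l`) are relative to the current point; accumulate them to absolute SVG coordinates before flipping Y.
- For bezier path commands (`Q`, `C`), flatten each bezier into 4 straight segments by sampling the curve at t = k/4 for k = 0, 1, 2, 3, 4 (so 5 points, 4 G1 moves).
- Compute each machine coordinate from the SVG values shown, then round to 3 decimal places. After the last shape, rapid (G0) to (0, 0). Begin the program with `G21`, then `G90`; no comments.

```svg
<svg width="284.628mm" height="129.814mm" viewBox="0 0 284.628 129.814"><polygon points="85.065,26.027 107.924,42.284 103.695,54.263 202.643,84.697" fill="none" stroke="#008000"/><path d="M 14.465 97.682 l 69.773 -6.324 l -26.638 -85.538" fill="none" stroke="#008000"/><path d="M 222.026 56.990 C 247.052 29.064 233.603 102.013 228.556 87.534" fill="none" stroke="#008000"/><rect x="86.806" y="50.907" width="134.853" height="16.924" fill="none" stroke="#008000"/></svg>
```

G21
G90
G0 X85.065 Y103.787
M4 S469
G1 X107.924 Y87.530 F2186
G1 X103.695 Y75.551 F2186
G1 X202.643 Y45.117 F2186
G1 X85.065 Y103.787 F2186
M5
G0 X14.465 Y32.132
M4 S469
G1 X84.238 Y38.456 F2186
G1 X57.600 Y123.994 F2186
M5
G0 X222.026 Y72.824
M4 S469
G1 X234.314 Y77.797 F2186
G1 X236.568 Y62.595 F2186
G1 X233.184 Y44.871 F2186
G1 X228.556 Y42.280 F2186
M5
G0 X86.806 Y78.907
M4 S469
G1 X221.659 Y78.907 F2186
G1 X221.659 Y61.983 F2186
G1 X86.806 Y61.983 F2186
G1 X86.806 Y78.907 F2186
M5
G0 X0.000 Y0.000

viewBox `0 0 284.628 129.814` with mm width/height → 1 unit = 1 mm. Flip: y_m = 129.814 − y_svg.

**Shape 1** — `<polygon>` closed polygon, stroke `#008000` → score (S469, F2186). Machine vertices: (85.065,103.787) → (107.924,87.530) → (103.695,75.551) → (202.643,45.117) → (85.065,103.787). Closed: final G1 returns to the first vertex.

**Shape 2** — `<path>` open polyline, stroke `#008000` → score (S469, F2186). Machine vertices: (14.465,32.132) → (84.238,38.456) → (57.600,123.994). Open path.

**Shape 3** — `<path>` cubic bezier, stroke `#008000` → score (S469, F2186). Control points (SVG): P0=(222.026,56.990), P1=(247.052,29.064), P2=(233.603,102.013), P3=(228.556,87.534); sampled at t=k/4. Machine vertices: (222.026,72.824) → (234.314,77.797) → (236.568,62.595) → (233.184,44.871) → (228.556,42.280). Open path.

**Shape 4** — `<rect>` rectangle, stroke `#008000` → score (S469, F2186). Machine vertices: (86.806,78.907) → (221.659,78.907) → (221.659,61.983) → (86.806,61.983) → (86.806,78.907). Closed: final G1 returns to the first vertex.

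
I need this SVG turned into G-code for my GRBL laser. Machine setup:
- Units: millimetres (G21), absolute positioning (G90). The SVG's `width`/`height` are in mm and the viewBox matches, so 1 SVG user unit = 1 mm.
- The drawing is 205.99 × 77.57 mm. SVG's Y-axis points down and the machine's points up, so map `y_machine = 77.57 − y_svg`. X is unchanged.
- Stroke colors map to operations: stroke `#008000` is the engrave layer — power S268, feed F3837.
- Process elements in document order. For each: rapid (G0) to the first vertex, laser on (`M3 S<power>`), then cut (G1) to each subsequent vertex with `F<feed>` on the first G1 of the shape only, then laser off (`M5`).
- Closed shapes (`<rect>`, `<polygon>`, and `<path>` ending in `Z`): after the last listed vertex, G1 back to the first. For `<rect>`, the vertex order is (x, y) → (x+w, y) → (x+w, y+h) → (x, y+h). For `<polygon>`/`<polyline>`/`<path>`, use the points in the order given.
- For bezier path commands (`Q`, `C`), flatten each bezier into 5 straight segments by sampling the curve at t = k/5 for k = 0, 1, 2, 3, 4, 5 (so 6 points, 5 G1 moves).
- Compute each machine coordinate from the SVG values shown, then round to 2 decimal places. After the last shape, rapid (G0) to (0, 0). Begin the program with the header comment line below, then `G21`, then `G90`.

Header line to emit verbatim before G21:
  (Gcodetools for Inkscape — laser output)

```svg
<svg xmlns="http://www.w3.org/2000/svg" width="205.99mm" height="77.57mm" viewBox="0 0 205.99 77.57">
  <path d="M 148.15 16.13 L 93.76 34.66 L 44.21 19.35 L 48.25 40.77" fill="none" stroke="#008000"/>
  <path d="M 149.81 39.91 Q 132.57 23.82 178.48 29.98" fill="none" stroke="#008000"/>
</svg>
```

viewBox `0 0 205.99 77.57` with mm width/height → 1 unit = 1 mm. Flip: y_m = 77.57 − y_svg.

**Shape 1** — `<path>` open polyline, stroke `#008000` → engrave (S268, F3837). Machine vertices: (148.15,61.44) → (93.76,42.91) → (44.21,58.22) → (48.25,36.80). Open path.

**Shape 2** — `<path>` quadratic bezier, stroke `#008000` → engrave (S268, F3837). Control points (SVG): P0=(149.81,39.91), P1=(132.57,23.82), P2=(178.48,29.98); sampled at t=k/5. Machine vertices: (149.81,37.66) → (145.44,43.21) → (146.12,46.97) → (151.86,48.96) → (162.64,49.16) → (178.48,47.59). Open path.

(Gcodetools for Inkscape — laser output)
G21
G90
G0 X148.15 Y61.44
M3 S268
G1 X93.76 Y42.91 F3837
G1 X44.21 Y58.22
G1 X48.25 Y36.80
M5
G0 X149.81 Y37.66
M3 S268
G1 X145.44 Y43.21 F3837
G1 X146.12 Y46.97
G1 X151.86 Y48.96
G1 X162.64 Y49.16
G1 X178.48 Y47.59
M5
G0 X0.00 Y0.00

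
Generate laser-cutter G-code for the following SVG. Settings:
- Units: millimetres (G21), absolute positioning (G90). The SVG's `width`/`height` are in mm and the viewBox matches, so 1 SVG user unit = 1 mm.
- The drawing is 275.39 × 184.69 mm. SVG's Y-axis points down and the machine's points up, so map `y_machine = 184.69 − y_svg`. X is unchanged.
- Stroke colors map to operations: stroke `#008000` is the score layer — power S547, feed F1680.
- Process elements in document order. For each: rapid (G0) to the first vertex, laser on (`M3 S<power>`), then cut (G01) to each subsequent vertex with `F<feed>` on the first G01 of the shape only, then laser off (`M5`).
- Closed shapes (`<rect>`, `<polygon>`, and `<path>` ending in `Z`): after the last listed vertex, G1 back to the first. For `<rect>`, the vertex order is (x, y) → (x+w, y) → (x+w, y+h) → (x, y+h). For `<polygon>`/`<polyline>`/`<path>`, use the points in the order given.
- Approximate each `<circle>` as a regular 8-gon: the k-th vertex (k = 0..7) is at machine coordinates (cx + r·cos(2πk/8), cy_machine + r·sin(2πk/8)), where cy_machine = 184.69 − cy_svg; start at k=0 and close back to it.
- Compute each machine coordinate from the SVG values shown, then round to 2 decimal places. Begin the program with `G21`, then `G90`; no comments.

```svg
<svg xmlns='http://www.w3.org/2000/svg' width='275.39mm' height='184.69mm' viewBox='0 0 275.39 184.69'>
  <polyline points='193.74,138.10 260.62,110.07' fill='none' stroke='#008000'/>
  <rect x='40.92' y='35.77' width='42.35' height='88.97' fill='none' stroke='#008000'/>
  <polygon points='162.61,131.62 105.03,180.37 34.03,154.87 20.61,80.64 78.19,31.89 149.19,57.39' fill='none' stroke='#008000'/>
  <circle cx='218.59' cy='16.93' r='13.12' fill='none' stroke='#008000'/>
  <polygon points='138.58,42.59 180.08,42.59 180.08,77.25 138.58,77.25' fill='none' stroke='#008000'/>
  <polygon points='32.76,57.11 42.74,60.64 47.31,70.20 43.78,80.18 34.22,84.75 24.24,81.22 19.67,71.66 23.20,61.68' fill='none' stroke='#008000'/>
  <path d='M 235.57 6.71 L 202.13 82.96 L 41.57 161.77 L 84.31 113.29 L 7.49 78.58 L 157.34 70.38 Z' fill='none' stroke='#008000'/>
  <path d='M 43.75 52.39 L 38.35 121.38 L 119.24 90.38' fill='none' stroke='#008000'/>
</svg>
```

Since the viewBox matches the mm dimensions, user units are millimetres directly. The only transform is the Y-flip y_m = 184.69 − y_svg.

Shape 1 is a line segment drawn with `<polyline>`. Its stroke #008000 means score at S547, F1680. After flipping Y the toolpath is (193.74,46.59) → (260.62,74.62).

Shape 2 is a rectangle drawn with `<rect>`. Its stroke #008000 means score at S547, F1680. After flipping Y the toolpath is (40.92,148.92) → (83.27,148.92) → (83.27,59.95) → (40.92,59.95) → (40.92,148.92), returning to the start.

Shape 3 is a regular polygon drawn with `<polygon>`. Its stroke #008000 means score at S547, F1680. After flipping Y the toolpath is (162.61,53.07) → (105.03,4.32) → (34.03,29.82) → (20.61,104.05) → (78.19,152.80) → (149.19,127.30) → (162.61,53.07), returning to the start.

Shape 4 is a circle drawn with `<circle>`. Its stroke #008000 means score at S547, F1680. After flipping Y the toolpath is (231.71,167.76) → (227.87,177.04) → (218.59,180.88) → (209.31,177.04) → (205.47,167.76) → (209.31,158.48) → (218.59,154.64) → (227.87,158.48) → (231.71,167.76), returning to the start.

Shape 5 is a rectangle drawn with `<polygon>`. Its stroke #008000 means score at S547, F1680. After flipping Y the toolpath is (138.58,142.10) → (180.08,142.10) → (180.08,107.44) → (138.58,107.44) → (138.58,142.10), returning to the start.

Shape 6 is a regular polygon drawn with `<polygon>`. Its stroke #008000 means score at S547, F1680. After flipping Y the toolpath is (32.76,127.58) → (42.74,124.05) → (47.31,114.49) → (43.78,104.51) → (34.22,99.94) → (24.24,103.47) → (19.67,113.03) → (23.20,123.01) → (32.76,127.58), returning to the start.

Shape 7 is a closed polygon drawn with `<path>`. Its stroke #008000 means score at S547, F1680. After flipping Y the toolpath is (235.57,177.98) → (202.13,101.73) → (41.57,22.92) → (84.31,71.40) → (7.49,106.11) → (157.34,114.31) → (235.57,177.98), returning to the start.

Shape 8 is a open polyline drawn with `<path>`. Its stroke #008000 means score at S547, F1680. After flipping Y the toolpath is (43.75,132.30) → (38.35,63.31) → (119.24,94.31).

G21
G90
G0 X193.74 Y46.59
M3 S547
G01 X260.62 Y74.62 F1680
M5
G0 X40.92 Y148.92
M3 S547
G01 X83.27 Y148.92 F1680
G01 X83.27 Y59.95
G01 X40.92 Y59.95
G01 X40.92 Y148.92
M5
G0 X162.61 Y53.07
M3 S547
G01 X105.03 Y4.32 F1680
G01 X34.03 Y29.82
G01 X20.61 Y104.05
G01 X78.19 Y152.80
G01 X149.19 Y127.30
G01 X162.61 Y53.07
M5
G0 X231.71 Y167.76
M3 S547
G01 X227.87 Y177.04 F1680
G01 X218.59 Y180.88
G01 X209.31 Y177.04
G01 X205.47 Y167.76
G01 X209.31 Y158.48
G01 X218.59 Y154.64
G01 X227.87 Y158.48
G01 X231.71 Y167.76
M5
G0 X138.58 Y142.10
M3 S547
G01 X180.08 Y142.10 F1680
G01 X180.08 Y107.44
G01 X138.58 Y107.44
G01 X138.58 Y142.10
M5
G0 X32.76 Y127.58
M3 S547
G01 X42.74 Y124.05 F1680
G01 X47.31 Y114.49
G01 X43.78 Y104.51
G01 X34.22 Y99.94
G01 X24.24 Y103.47
G01 X19.67 Y113.03
G01 X23.20 Y123.01
G01 X32.76 Y127.58
M5
G0 X235.57 Y177.98
M3 S547
G01 X202.13 Y101.73 F1680
G01 X41.57 Y22.92
G01 X84.31 Y71.40
G01 X7.49 Y106.11
G01 X157.34 Y114.31
G01 X235.57 Y177.98
M5
G0 X43.75 Y132.30
M3 S547
G01 X38.35 Y63.31 F1680
G01 X119.24 Y94.31
M5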